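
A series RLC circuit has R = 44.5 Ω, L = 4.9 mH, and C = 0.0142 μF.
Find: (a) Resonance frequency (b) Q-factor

Step 1 — Resonance condition Im(Z)=0 gives ω₀ = 1/√(LC).
Step 2 — ω₀ = 1/√(0.0049·1.42e-08) = 1.199e+05 rad/s.
Step 3 — f₀ = ω₀/(2π) = 1.908e+04 Hz.
Step 4 — Series Q: Q = ω₀L/R = 1.199e+05·0.0049/44.5 = 13.2.

(a) f₀ = 1.908e+04 Hz  (b) Q = 13.2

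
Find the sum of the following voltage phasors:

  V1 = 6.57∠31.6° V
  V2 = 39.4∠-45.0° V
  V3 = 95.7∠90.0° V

Step 1 — Convert each phasor to rectangular form:
  V1 = 6.57·(cos(31.6°) + j·sin(31.6°)) = 5.596 + j3.443 V
  V2 = 39.4·(cos(-45.0°) + j·sin(-45.0°)) = 27.86 - j27.86 V
  V3 = 95.7·(cos(90.0°) + j·sin(90.0°)) = 0 + j95.7 V
Step 2 — Sum components: V_total = 33.46 + j71.28 V.
Step 3 — Convert to polar: |V_total| = 78.74 V, ∠V_total = 64.9°.

V_total = 78.74∠64.9° V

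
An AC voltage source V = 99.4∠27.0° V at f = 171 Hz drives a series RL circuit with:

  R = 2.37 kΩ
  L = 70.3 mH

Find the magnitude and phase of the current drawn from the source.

Step 1 — Angular frequency: ω = 2π·f = 2π·171 = 1074 rad/s.
Step 2 — Component impedances:
  R: Z = R = 2370 Ω
  L: Z = jωL = j·1074·0.0703 = 0 + j75.53 Ω
Step 3 — Series combination: Z_total = R + L = 2370 + j75.53 Ω = 2371∠1.8° Ω.
Step 4 — Source phasor: V = 99.4∠27.0° V = 88.57 + j45.13 V.
Step 5 — Ohm's law: I = V / Z_total = (88.57 + j45.13) / (2370 + j75.53) = 0.03794 + j0.01783 A.
Step 6 — Convert to polar: |I| = 0.04192 A, ∠I = 25.2°.

I = 0.04192∠25.2° A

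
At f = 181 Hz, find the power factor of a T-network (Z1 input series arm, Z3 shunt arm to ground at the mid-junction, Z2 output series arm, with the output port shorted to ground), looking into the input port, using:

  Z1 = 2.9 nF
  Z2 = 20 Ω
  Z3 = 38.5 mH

Step 1 — Angular frequency: ω = 2π·f = 2π·181 = 1137 rad/s.
Step 2 — Component impedances:
  Z1: Z = 1/(jωC) = -j/(ω·C) = 0 - j3.032e+05 Ω
  Z2: Z = R = 20 Ω
  Z3: Z = jωL = j·1137·0.0385 = 0 + j43.78 Ω
Step 3 — With the output port shorted to ground, the output series arm Z2 runs from the junction to ground; the shunt arm Z3 also runs from the junction to ground. They appear in parallel: Z3 || Z2 = 16.55 + j7.559 Ω.
Step 4 — Series with input arm Z1: Z_in = Z1 + (Z3 || Z2) = 16.55 - j3.032e+05 Ω = 3.032e+05∠-90.0° Ω.
Step 5 — Power factor: PF = cos(φ) = Re(Z)/|Z| = 16.55/3.032e+05 = 5.458e-05.
Step 6 — Type: Im(Z) = -3.032e+05 ⇒ leading (phase φ = -90.0°).

PF = 5.458e-05 (leading, φ = -90.0°)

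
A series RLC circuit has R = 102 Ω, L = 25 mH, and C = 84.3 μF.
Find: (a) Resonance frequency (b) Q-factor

Step 1 — Resonance condition Im(Z)=0 gives ω₀ = 1/√(LC).
Step 2 — ω₀ = 1/√(0.025·8.43e-05) = 688.8 rad/s.
Step 3 — f₀ = ω₀/(2π) = 109.6 Hz.
Step 4 — Series Q: Q = ω₀L/R = 688.8·0.025/102 = 0.1688.

(a) f₀ = 109.6 Hz  (b) Q = 0.1688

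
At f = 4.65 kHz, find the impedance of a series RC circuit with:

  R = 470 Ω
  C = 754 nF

Step 1 — Angular frequency: ω = 2π·f = 2π·4650 = 2.922e+04 rad/s.
Step 2 — Component impedances:
  R: Z = R = 470 Ω
  C: Z = 1/(jωC) = -j/(ω·C) = 0 - j45.39 Ω
Step 3 — Series combination: Z_total = R + C = 470 - j45.39 Ω = 472.2∠-5.5° Ω.

Z = 470 - j45.39 Ω = 472.2∠-5.5° Ω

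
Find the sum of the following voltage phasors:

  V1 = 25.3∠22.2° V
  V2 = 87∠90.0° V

Step 1 — Convert each phasor to rectangular form:
  V1 = 25.3·(cos(22.2°) + j·sin(22.2°)) = 23.42 + j9.559 V
  V2 = 87·(cos(90.0°) + j·sin(90.0°)) = 0 + j87 V
Step 2 — Sum components: V_total = 23.42 + j96.56 V.
Step 3 — Convert to polar: |V_total| = 99.36 V, ∠V_total = 76.4°.

V_total = 99.36∠76.4° V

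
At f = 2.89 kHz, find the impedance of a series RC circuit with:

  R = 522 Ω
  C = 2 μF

Step 1 — Angular frequency: ω = 2π·f = 2π·2890 = 1.816e+04 rad/s.
Step 2 — Component impedances:
  R: Z = R = 522 Ω
  C: Z = 1/(jωC) = -j/(ω·C) = 0 - j27.54 Ω
Step 3 — Series combination: Z_total = R + C = 522 - j27.54 Ω = 522.7∠-3.0° Ω.

Z = 522 - j27.54 Ω = 522.7∠-3.0° Ω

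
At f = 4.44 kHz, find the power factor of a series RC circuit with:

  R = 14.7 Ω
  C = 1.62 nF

Step 1 — Angular frequency: ω = 2π·f = 2π·4440 = 2.79e+04 rad/s.
Step 2 — Component impedances:
  R: Z = R = 14.7 Ω
  C: Z = 1/(jωC) = -j/(ω·C) = 0 - j2.213e+04 Ω
Step 3 — Series combination: Z_total = R + C = 14.7 - j2.213e+04 Ω = 2.213e+04∠-90.0° Ω.
Step 4 — Power factor: PF = cos(φ) = Re(Z)/|Z| = 14.7/2.213e+04 = 0.0006643.
Step 5 — Type: Im(Z) = -2.213e+04 ⇒ leading (phase φ = -90.0°).

PF = 0.0006643 (leading, φ = -90.0°)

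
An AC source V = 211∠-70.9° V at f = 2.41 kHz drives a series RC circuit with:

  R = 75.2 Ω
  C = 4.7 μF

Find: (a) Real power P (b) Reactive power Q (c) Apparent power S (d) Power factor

Step 1 — Angular frequency: ω = 2π·f = 2π·2410 = 1.514e+04 rad/s.
Step 2 — Component impedances:
  R: Z = R = 75.2 Ω
  C: Z = 1/(jωC) = -j/(ω·C) = 0 - j14.05 Ω
Step 3 — Series combination: Z_total = R + C = 75.2 - j14.05 Ω = 76.5∠-10.6° Ω.
Step 4 — Source phasor: V = 211∠-70.9° V = 69.04 - j199.4 V.
Step 5 — Current: I = V / Z = 1.366 - j2.396 A = 2.758∠-60.3° A.
Step 6 — Complex power: S = V·I* = 572.1 - j106.9 VA.
Step 7 — Real power: P = Re(S) = 572.1 W.
Step 8 — Reactive power: Q = Im(S) = -106.9 VAR.
Step 9 — Apparent power: |S| = 582 VA.
Step 10 — Power factor: PF = P/|S| = 0.983 (leading).

(a) P = 572.1 W  (b) Q = -106.9 VAR  (c) S = 582 VA  (d) PF = 0.983 (leading)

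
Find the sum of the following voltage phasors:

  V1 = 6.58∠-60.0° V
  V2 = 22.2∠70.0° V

Step 1 — Convert each phasor to rectangular form:
  V1 = 6.58·(cos(-60.0°) + j·sin(-60.0°)) = 3.29 - j5.698 V
  V2 = 22.2·(cos(70.0°) + j·sin(70.0°)) = 7.593 + j20.86 V
Step 2 — Sum components: V_total = 10.88 + j15.16 V.
Step 3 — Convert to polar: |V_total| = 18.66 V, ∠V_total = 54.3°.

V_total = 18.66∠54.3° V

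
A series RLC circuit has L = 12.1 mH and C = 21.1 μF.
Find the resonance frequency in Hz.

Step 1 — Resonance condition Im(Z)=0 gives ω₀ = 1/√(LC).
Step 2 — ω₀ = 1/√(0.0121·2.11e-05) = 1979 rad/s.
Step 3 — f₀ = ω₀/(2π) = 315 Hz.

f₀ = 315 Hz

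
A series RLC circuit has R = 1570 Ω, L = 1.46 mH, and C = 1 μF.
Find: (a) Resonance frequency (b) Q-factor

Step 1 — Resonance condition Im(Z)=0 gives ω₀ = 1/√(LC).
Step 2 — ω₀ = 1/√(0.00146·1e-06) = 2.617e+04 rad/s.
Step 3 — f₀ = ω₀/(2π) = 4165 Hz.
Step 4 — Series Q: Q = ω₀L/R = 2.617e+04·0.00146/1570 = 0.02434.

(a) f₀ = 4165 Hz  (b) Q = 0.02434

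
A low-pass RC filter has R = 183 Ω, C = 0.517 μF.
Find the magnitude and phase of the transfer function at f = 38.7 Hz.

Step 1 — Angular frequency: ω = 2π·38.7 = 243.2 rad/s.
Step 2 — Transfer function: H(jω) = 1/(1 + jωRC).
Step 3 — Denominator: 1 + jωRC = 1 + j·243.2·183·5.17e-07 = 1 + j0.02301.
Step 4 — H = 0.9995 - j0.02299.
Step 5 — Magnitude: |H| = 0.9997 (-0.0 dB); phase: φ = -1.3°.

|H| = 0.9997 (-0.0 dB), φ = -1.3°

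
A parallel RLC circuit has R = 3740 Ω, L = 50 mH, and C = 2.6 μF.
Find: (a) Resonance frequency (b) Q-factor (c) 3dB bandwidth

Step 1 — Resonance: ω₀ = 1/√(LC) = 1/√(0.05·2.6e-06) = 2774 rad/s.
Step 2 — f₀ = ω₀/(2π) = 441.4 Hz.
Step 3 — Parallel Q: Q = R/(ω₀L) = 3740/(2774·0.05) = 26.97.
Step 4 — Bandwidth: Δω = ω₀/Q = 102.8 rad/s; BW = Δω/(2π) = 16.37 Hz.

(a) f₀ = 441.4 Hz  (b) Q = 26.97  (c) BW = 16.37 Hz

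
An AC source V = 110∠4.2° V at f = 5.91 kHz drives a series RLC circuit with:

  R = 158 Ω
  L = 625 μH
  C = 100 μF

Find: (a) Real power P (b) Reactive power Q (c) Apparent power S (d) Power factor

Step 1 — Angular frequency: ω = 2π·f = 2π·5910 = 3.713e+04 rad/s.
Step 2 — Component impedances:
  R: Z = R = 158 Ω
  L: Z = jωL = j·3.713e+04·0.000625 = 0 + j23.21 Ω
  C: Z = 1/(jωC) = -j/(ω·C) = 0 - j0.2693 Ω
Step 3 — Series combination: Z_total = R + L + C = 158 + j22.94 Ω = 159.7∠8.3° Ω.
Step 4 — Source phasor: V = 110∠4.2° V = 109.7 + j8.056 V.
Step 5 — Current: I = V / Z = 0.6872 - j0.04879 A = 0.689∠-4.1° A.
Step 6 — Complex power: S = V·I* = 75 + j10.89 VA.
Step 7 — Real power: P = Re(S) = 75 W.
Step 8 — Reactive power: Q = Im(S) = 10.89 VAR.
Step 9 — Apparent power: |S| = 75.79 VA.
Step 10 — Power factor: PF = P/|S| = 0.9896 (lagging).

(a) P = 75 W  (b) Q = 10.89 VAR  (c) S = 75.79 VA  (d) PF = 0.9896 (lagging)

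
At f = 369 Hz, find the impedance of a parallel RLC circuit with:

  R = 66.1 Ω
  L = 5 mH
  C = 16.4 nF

Step 1 — Angular frequency: ω = 2π·f = 2π·369 = 2318 rad/s.
Step 2 — Component impedances:
  R: Z = R = 66.1 Ω
  L: Z = jωL = j·2318·0.005 = 0 + j11.59 Ω
  C: Z = 1/(jωC) = -j/(ω·C) = 0 - j2.63e+04 Ω
Step 3 — Parallel combination: 1/Z_total = 1/R + 1/L + 1/C; Z_total = 1.974 + j11.25 Ω = 11.42∠80.0° Ω.

Z = 1.974 + j11.25 Ω = 11.42∠80.0° Ω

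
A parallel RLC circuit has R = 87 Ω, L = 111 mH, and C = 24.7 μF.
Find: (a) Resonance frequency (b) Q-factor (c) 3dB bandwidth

Step 1 — Resonance: ω₀ = 1/√(LC) = 1/√(0.111·2.47e-05) = 603.9 rad/s.
Step 2 — f₀ = ω₀/(2π) = 96.12 Hz.
Step 3 — Parallel Q: Q = R/(ω₀L) = 87/(603.9·0.111) = 1.298.
Step 4 — Bandwidth: Δω = ω₀/Q = 465.4 rad/s; BW = Δω/(2π) = 74.06 Hz.

(a) f₀ = 96.12 Hz  (b) Q = 1.298  (c) BW = 74.06 Hz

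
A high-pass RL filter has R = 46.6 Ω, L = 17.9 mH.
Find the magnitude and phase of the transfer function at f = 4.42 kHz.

Step 1 — Angular frequency: ω = 2π·4420 = 2.777e+04 rad/s.
Step 2 — Transfer function: H(jω) = jωL/(R + jωL).
Step 3 — Numerator jωL = j·497.1; denominator R + jωL = 46.6 + j497.1.
Step 4 — H = 0.9913 + j0.09292.
Step 5 — Magnitude: |H| = 0.9956 (-0.0 dB); phase: φ = 5.4°.

|H| = 0.9956 (-0.0 dB), φ = 5.4°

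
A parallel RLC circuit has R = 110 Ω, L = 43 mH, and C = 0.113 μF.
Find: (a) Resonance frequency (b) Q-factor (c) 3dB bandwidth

Step 1 — Resonance: ω₀ = 1/√(LC) = 1/√(0.043·1.13e-07) = 1.435e+04 rad/s.
Step 2 — f₀ = ω₀/(2π) = 2283 Hz.
Step 3 — Parallel Q: Q = R/(ω₀L) = 110/(1.435e+04·0.043) = 0.1783.
Step 4 — Bandwidth: Δω = ω₀/Q = 8.045e+04 rad/s; BW = Δω/(2π) = 1.28e+04 Hz.

(a) f₀ = 2283 Hz  (b) Q = 0.1783  (c) BW = 1.28e+04 Hz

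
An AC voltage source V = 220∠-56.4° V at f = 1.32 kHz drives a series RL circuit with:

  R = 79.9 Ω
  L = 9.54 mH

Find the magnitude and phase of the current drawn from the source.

Step 1 — Angular frequency: ω = 2π·f = 2π·1320 = 8294 rad/s.
Step 2 — Component impedances:
  R: Z = R = 79.9 Ω
  L: Z = jωL = j·8294·0.00954 = 0 + j79.12 Ω
Step 3 — Series combination: Z_total = R + L = 79.9 + j79.12 Ω = 112.4∠44.7° Ω.
Step 4 — Source phasor: V = 220∠-56.4° V = 121.7 - j183.2 V.
Step 5 — Ohm's law: I = V / Z_total = (121.7 - j183.2) / (79.9 + j79.12) = -0.3773 - j1.92 A.
Step 6 — Convert to polar: |I| = 1.956 A, ∠I = -101.1°.

I = 1.956∠-101.1° A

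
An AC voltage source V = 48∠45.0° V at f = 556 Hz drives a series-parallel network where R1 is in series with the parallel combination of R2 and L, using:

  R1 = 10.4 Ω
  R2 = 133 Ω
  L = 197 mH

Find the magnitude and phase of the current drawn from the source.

Step 1 — Angular frequency: ω = 2π·f = 2π·556 = 3493 rad/s.
Step 2 — Component impedances:
  R1: Z = R = 10.4 Ω
  R2: Z = R = 133 Ω
  L: Z = jωL = j·3493·0.197 = 0 + j688.2 Ω
Step 3 — Parallel branch: R2 || L = 1/(1/R2 + 1/L) = 128.2 + j24.78 Ω.
Step 4 — Series with R1: Z_total = R1 + (R2 || L) = 138.6 + j24.78 Ω = 140.8∠10.1° Ω.
Step 5 — Source phasor: V = 48∠45.0° V = 33.94 + j33.94 V.
Step 6 — Ohm's law: I = V / Z_total = (33.94 + j33.94) / (138.6 + j24.78) = 0.2797 + j0.1949 A.
Step 7 — Convert to polar: |I| = 0.3409 A, ∠I = 34.9°.

I = 0.3409∠34.9° A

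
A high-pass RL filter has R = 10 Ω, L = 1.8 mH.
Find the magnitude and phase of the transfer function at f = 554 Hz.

Step 1 — Angular frequency: ω = 2π·554 = 3481 rad/s.
Step 2 — Transfer function: H(jω) = jωL/(R + jωL).
Step 3 — Numerator jωL = j·6.266; denominator R + jωL = 10 + j6.266.
Step 4 — H = 0.2819 + j0.4499.
Step 5 — Magnitude: |H| = 0.5309 (-5.5 dB); phase: φ = 57.9°.

|H| = 0.5309 (-5.5 dB), φ = 57.9°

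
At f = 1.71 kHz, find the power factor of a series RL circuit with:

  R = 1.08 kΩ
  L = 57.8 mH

Step 1 — Angular frequency: ω = 2π·f = 2π·1710 = 1.074e+04 rad/s.
Step 2 — Component impedances:
  R: Z = R = 1080 Ω
  L: Z = jωL = j·1.074e+04·0.0578 = 0 + j621 Ω
Step 3 — Series combination: Z_total = R + L = 1080 + j621 Ω = 1246∠29.9° Ω.
Step 4 — Power factor: PF = cos(φ) = Re(Z)/|Z| = 1080/1245.8 = 0.8669.
Step 5 — Type: Im(Z) = 621 ⇒ lagging (phase φ = 29.9°).

PF = 0.8669 (lagging, φ = 29.9°)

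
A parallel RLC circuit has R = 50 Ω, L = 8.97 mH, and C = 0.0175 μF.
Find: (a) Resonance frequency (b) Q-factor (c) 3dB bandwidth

Step 1 — Resonance: ω₀ = 1/√(LC) = 1/√(0.00897·1.75e-08) = 7.982e+04 rad/s.
Step 2 — f₀ = ω₀/(2π) = 1.27e+04 Hz.
Step 3 — Parallel Q: Q = R/(ω₀L) = 50/(7.982e+04·0.00897) = 0.06984.
Step 4 — Bandwidth: Δω = ω₀/Q = 1.143e+06 rad/s; BW = Δω/(2π) = 1.819e+05 Hz.

(a) f₀ = 1.27e+04 Hz  (b) Q = 0.06984  (c) BW = 1.819e+05 Hz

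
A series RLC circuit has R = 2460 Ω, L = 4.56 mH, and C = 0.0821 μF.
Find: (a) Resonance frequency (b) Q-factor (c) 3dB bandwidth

Step 1 — Resonance condition Im(Z)=0 gives ω₀ = 1/√(LC).
Step 2 — ω₀ = 1/√(0.00456·8.21e-08) = 5.168e+04 rad/s.
Step 3 — f₀ = ω₀/(2π) = 8226 Hz.
Step 4 — Series Q: Q = ω₀L/R = 5.168e+04·0.00456/2460 = 0.0958.
Step 5 — 3dB bandwidth: Δω = ω₀/Q = 5.395e+05 rad/s; BW = Δω/(2π) = 8.586e+04 Hz.

(a) f₀ = 8226 Hz  (b) Q = 0.0958  (c) BW = 8.586e+04 Hz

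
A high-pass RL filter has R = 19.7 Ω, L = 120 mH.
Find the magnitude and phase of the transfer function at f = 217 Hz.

Step 1 — Angular frequency: ω = 2π·217 = 1363 rad/s.
Step 2 — Transfer function: H(jω) = jωL/(R + jωL).
Step 3 — Numerator jωL = j·163.6; denominator R + jωL = 19.7 + j163.6.
Step 4 — H = 0.9857 + j0.1187.
Step 5 — Magnitude: |H| = 0.9928 (-0.1 dB); phase: φ = 6.9°.

|H| = 0.9928 (-0.1 dB), φ = 6.9°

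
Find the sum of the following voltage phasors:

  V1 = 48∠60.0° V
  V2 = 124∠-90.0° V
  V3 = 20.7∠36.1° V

Step 1 — Convert each phasor to rectangular form:
  V1 = 48·(cos(60.0°) + j·sin(60.0°)) = 24 + j41.57 V
  V2 = 124·(cos(-90.0°) + j·sin(-90.0°)) = 0 - j124 V
  V3 = 20.7·(cos(36.1°) + j·sin(36.1°)) = 16.73 + j12.2 V
Step 2 — Sum components: V_total = 40.73 - j70.23 V.
Step 3 — Convert to polar: |V_total| = 81.19 V, ∠V_total = -59.9°.

V_total = 81.19∠-59.9° V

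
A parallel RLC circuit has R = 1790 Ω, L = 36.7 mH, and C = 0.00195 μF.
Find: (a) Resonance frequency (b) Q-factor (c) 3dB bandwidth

Step 1 — Resonance: ω₀ = 1/√(LC) = 1/√(0.0367·1.95e-09) = 1.182e+05 rad/s.
Step 2 — f₀ = ω₀/(2π) = 1.881e+04 Hz.
Step 3 — Parallel Q: Q = R/(ω₀L) = 1790/(1.182e+05·0.0367) = 0.4126.
Step 4 — Bandwidth: Δω = ω₀/Q = 2.865e+05 rad/s; BW = Δω/(2π) = 4.56e+04 Hz.

(a) f₀ = 1.881e+04 Hz  (b) Q = 0.4126  (c) BW = 4.56e+04 Hz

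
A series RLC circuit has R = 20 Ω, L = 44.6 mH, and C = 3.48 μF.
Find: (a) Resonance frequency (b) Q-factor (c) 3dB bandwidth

Step 1 — Resonance: ω₀ = 1/√(LC) = 1/√(0.0446·3.48e-06) = 2538 rad/s.
Step 2 — f₀ = ω₀/(2π) = 404 Hz.
Step 3 — Series Q: Q = ω₀L/R = 2538·0.0446/20 = 5.66.
Step 4 — Bandwidth: Δω = ω₀/Q = 448.4 rad/s; BW = Δω/(2π) = 71.37 Hz.

(a) f₀ = 404 Hz  (b) Q = 5.66  (c) BW = 71.37 Hz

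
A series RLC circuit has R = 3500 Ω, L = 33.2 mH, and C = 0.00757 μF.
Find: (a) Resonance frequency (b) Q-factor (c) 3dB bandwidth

Step 1 — Resonance: ω₀ = 1/√(LC) = 1/√(0.0332·7.57e-09) = 6.308e+04 rad/s.
Step 2 — f₀ = ω₀/(2π) = 1.004e+04 Hz.
Step 3 — Series Q: Q = ω₀L/R = 6.308e+04·0.0332/3500 = 0.5983.
Step 4 — Bandwidth: Δω = ω₀/Q = 1.054e+05 rad/s; BW = Δω/(2π) = 1.678e+04 Hz.

(a) f₀ = 1.004e+04 Hz  (b) Q = 0.5983  (c) BW = 1.678e+04 Hz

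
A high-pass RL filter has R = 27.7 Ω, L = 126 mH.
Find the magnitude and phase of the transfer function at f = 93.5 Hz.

Step 1 — Angular frequency: ω = 2π·93.5 = 587.5 rad/s.
Step 2 — Transfer function: H(jω) = jωL/(R + jωL).
Step 3 — Numerator jωL = j·74.02; denominator R + jωL = 27.7 + j74.02.
Step 4 — H = 0.8772 + j0.3282.
Step 5 — Magnitude: |H| = 0.9366 (-0.6 dB); phase: φ = 20.5°.

|H| = 0.9366 (-0.6 dB), φ = 20.5°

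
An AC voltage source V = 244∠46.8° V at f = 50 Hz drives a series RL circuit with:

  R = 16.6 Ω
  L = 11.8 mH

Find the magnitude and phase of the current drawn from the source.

Step 1 — Angular frequency: ω = 2π·f = 2π·50 = 314.2 rad/s.
Step 2 — Component impedances:
  R: Z = R = 16.6 Ω
  L: Z = jωL = j·314.2·0.0118 = 0 + j3.707 Ω
Step 3 — Series combination: Z_total = R + L = 16.6 + j3.707 Ω = 17.01∠12.6° Ω.
Step 4 — Source phasor: V = 244∠46.8° V = 167 + j177.9 V.
Step 5 — Ohm's law: I = V / Z_total = (167 + j177.9) / (16.6 + j3.707) = 11.86 + j8.066 A.
Step 6 — Convert to polar: |I| = 14.35 A, ∠I = 34.2°.

I = 14.35∠34.2° A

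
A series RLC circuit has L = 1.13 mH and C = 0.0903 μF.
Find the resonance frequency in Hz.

Step 1 — Resonance condition Im(Z)=0 gives ω₀ = 1/√(LC).
Step 2 — ω₀ = 1/√(0.00113·9.03e-08) = 9.9e+04 rad/s.
Step 3 — f₀ = ω₀/(2π) = 1.576e+04 Hz.

f₀ = 1.576e+04 Hz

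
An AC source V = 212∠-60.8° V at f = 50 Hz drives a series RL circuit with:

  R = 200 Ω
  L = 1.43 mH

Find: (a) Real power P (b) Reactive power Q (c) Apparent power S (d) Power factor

Step 1 — Angular frequency: ω = 2π·f = 2π·50 = 314.2 rad/s.
Step 2 — Component impedances:
  R: Z = R = 200 Ω
  L: Z = jωL = j·314.2·0.00143 = 0 + j0.4492 Ω
Step 3 — Series combination: Z_total = R + L = 200 + j0.4492 Ω = 200∠0.1° Ω.
Step 4 — Source phasor: V = 212∠-60.8° V = 103.4 - j185.1 V.
Step 5 — Current: I = V / Z = 0.5151 - j0.9265 A = 1.06∠-60.9° A.
Step 6 — Complex power: S = V·I* = 224.7 + j0.5048 VA.
Step 7 — Real power: P = Re(S) = 224.7 W.
Step 8 — Reactive power: Q = Im(S) = 0.5048 VAR.
Step 9 — Apparent power: |S| = 224.7 VA.
Step 10 — Power factor: PF = P/|S| = 1 (lagging).

(a) P = 224.7 W  (b) Q = 0.5048 VAR  (c) S = 224.7 VA  (d) PF = 1 (lagging)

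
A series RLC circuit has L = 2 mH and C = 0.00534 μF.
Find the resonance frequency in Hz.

Step 1 — Resonance condition Im(Z)=0 gives ω₀ = 1/√(LC).
Step 2 — ω₀ = 1/√(0.002·5.34e-09) = 3.06e+05 rad/s.
Step 3 — f₀ = ω₀/(2π) = 4.87e+04 Hz.

f₀ = 4.87e+04 Hz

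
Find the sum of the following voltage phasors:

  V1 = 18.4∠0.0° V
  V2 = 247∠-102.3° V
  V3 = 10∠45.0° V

Step 1 — Convert each phasor to rectangular form:
  V1 = 18.4·(cos(0.0°) + j·sin(0.0°)) = 18.4 V
  V2 = 247·(cos(-102.3°) + j·sin(-102.3°)) = -52.62 - j241.3 V
  V3 = 10·(cos(45.0°) + j·sin(45.0°)) = 7.071 + j7.071 V
Step 2 — Sum components: V_total = -27.15 - j234.3 V.
Step 3 — Convert to polar: |V_total| = 235.8 V, ∠V_total = -96.6°.

V_total = 235.8∠-96.6° V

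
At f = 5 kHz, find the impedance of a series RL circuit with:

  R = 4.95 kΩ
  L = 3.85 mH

Step 1 — Angular frequency: ω = 2π·f = 2π·5000 = 3.142e+04 rad/s.
Step 2 — Component impedances:
  R: Z = R = 4950 Ω
  L: Z = jωL = j·3.142e+04·0.00385 = 0 + j121 Ω
Step 3 — Series combination: Z_total = R + L = 4950 + j121 Ω = 4951∠1.4° Ω.

Z = 4950 + j121 Ω = 4951∠1.4° Ω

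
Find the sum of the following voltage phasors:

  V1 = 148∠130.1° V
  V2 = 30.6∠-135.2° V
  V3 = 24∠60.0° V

Step 1 — Convert each phasor to rectangular form:
  V1 = 148·(cos(130.1°) + j·sin(130.1°)) = -95.33 + j113.2 V
  V2 = 30.6·(cos(-135.2°) + j·sin(-135.2°)) = -21.71 - j21.56 V
  V3 = 24·(cos(60.0°) + j·sin(60.0°)) = 12 + j20.78 V
Step 2 — Sum components: V_total = -105 + j112.4 V.
Step 3 — Convert to polar: |V_total| = 153.9 V, ∠V_total = 133.1°.

V_total = 153.9∠133.1° V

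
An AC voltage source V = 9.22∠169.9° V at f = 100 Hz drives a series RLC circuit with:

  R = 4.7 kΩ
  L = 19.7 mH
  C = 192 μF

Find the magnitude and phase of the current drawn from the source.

Step 1 — Angular frequency: ω = 2π·f = 2π·100 = 628.3 rad/s.
Step 2 — Component impedances:
  R: Z = R = 4700 Ω
  L: Z = jωL = j·628.3·0.0197 = 0 + j12.38 Ω
  C: Z = 1/(jωC) = -j/(ω·C) = 0 - j8.289 Ω
Step 3 — Series combination: Z_total = R + L + C = 4700 + j4.089 Ω = 4700∠0.0° Ω.
Step 4 — Source phasor: V = 9.22∠169.9° V = -9.077 + j1.617 V.
Step 5 — Ohm's law: I = V / Z_total = (-9.077 + j1.617) / (4700 + j4.089) = -0.001931 + j0.0003457 A.
Step 6 — Convert to polar: |I| = 0.001962 A, ∠I = 169.9°.

I = 0.001962∠169.9° A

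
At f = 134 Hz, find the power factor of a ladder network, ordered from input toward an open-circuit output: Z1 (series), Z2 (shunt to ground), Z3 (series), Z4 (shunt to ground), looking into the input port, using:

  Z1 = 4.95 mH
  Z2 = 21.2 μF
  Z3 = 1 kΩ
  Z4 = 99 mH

Step 1 — Angular frequency: ω = 2π·f = 2π·134 = 841.9 rad/s.
Step 2 — Component impedances:
  Z1: Z = jωL = j·841.9·0.00495 = 0 + j4.168 Ω
  Z2: Z = 1/(jωC) = -j/(ω·C) = 0 - j56.02 Ω
  Z3: Z = R = 1000 Ω
  Z4: Z = jωL = j·841.9·0.099 = 0 + j83.35 Ω
Step 3 — Ladder network (open output): work backward from the far end, alternating series and parallel combinations. Z_in = 3.136 - j51.94 Ω = 52.04∠-86.5° Ω.
Step 4 — Power factor: PF = cos(φ) = Re(Z)/|Z| = 3.1364/52.037 = 0.06027.
Step 5 — Type: Im(Z) = -51.94 ⇒ leading (phase φ = -86.5°).

PF = 0.06027 (leading, φ = -86.5°)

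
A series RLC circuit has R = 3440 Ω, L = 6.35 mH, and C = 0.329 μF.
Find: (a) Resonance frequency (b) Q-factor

Step 1 — Resonance condition Im(Z)=0 gives ω₀ = 1/√(LC).
Step 2 — ω₀ = 1/√(0.00635·3.29e-07) = 2.188e+04 rad/s.
Step 3 — f₀ = ω₀/(2π) = 3482 Hz.
Step 4 — Series Q: Q = ω₀L/R = 2.188e+04·0.00635/3440 = 0.04039.

(a) f₀ = 3482 Hz  (b) Q = 0.04039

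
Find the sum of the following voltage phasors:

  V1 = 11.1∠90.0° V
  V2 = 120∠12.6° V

Step 1 — Convert each phasor to rectangular form:
  V1 = 11.1·(cos(90.0°) + j·sin(90.0°)) = 0 + j11.1 V
  V2 = 120·(cos(12.6°) + j·sin(12.6°)) = 117.1 + j26.18 V
Step 2 — Sum components: V_total = 117.1 + j37.28 V.
Step 3 — Convert to polar: |V_total| = 122.9 V, ∠V_total = 17.7°.

V_total = 122.9∠17.7° V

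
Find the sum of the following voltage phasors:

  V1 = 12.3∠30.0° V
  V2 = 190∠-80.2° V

Step 1 — Convert each phasor to rectangular form:
  V1 = 12.3·(cos(30.0°) + j·sin(30.0°)) = 10.65 + j6.15 V
  V2 = 190·(cos(-80.2°) + j·sin(-80.2°)) = 32.34 - j187.2 V
Step 2 — Sum components: V_total = 42.99 - j181.1 V.
Step 3 — Convert to polar: |V_total| = 186.1 V, ∠V_total = -76.6°.

V_total = 186.1∠-76.6° V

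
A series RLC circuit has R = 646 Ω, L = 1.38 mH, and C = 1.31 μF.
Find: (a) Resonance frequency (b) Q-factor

Step 1 — Resonance condition Im(Z)=0 gives ω₀ = 1/√(LC).
Step 2 — ω₀ = 1/√(0.00138·1.31e-06) = 2.352e+04 rad/s.
Step 3 — f₀ = ω₀/(2π) = 3743 Hz.
Step 4 — Series Q: Q = ω₀L/R = 2.352e+04·0.00138/646 = 0.05024.

(a) f₀ = 3743 Hz  (b) Q = 0.05024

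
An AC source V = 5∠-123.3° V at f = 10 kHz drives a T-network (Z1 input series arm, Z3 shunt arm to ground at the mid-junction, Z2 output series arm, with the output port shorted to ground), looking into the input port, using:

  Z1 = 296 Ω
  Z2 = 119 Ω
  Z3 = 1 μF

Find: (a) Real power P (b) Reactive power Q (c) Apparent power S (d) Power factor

Step 1 — Angular frequency: ω = 2π·f = 2π·1e+04 = 6.283e+04 rad/s.
Step 2 — Component impedances:
  Z1: Z = R = 296 Ω
  Z2: Z = R = 119 Ω
  Z3: Z = 1/(jωC) = -j/(ω·C) = 0 - j15.92 Ω
Step 3 — With the output port shorted to ground, the output series arm Z2 runs from the junction to ground; the shunt arm Z3 also runs from the junction to ground. They appear in parallel: Z3 || Z2 = 2.091 - j15.64 Ω.
Step 4 — Series with input arm Z1: Z_in = Z1 + (Z3 || Z2) = 298.1 - j15.64 Ω = 298.5∠-3.0° Ω.
Step 5 — Source phasor: V = 5∠-123.3° V = -2.745 - j4.179 V.
Step 6 — Current: I = V / Z = -0.00845 - j0.01446 A = 0.01675∠-120.3° A.
Step 7 — Complex power: S = V·I* = 0.08364 - j0.004387 VA.
Step 8 — Real power: P = Re(S) = 0.08364 W.
Step 9 — Reactive power: Q = Im(S) = -0.004387 VAR.
Step 10 — Apparent power: |S| = 0.08375 VA.
Step 11 — Power factor: PF = P/|S| = 0.9986 (leading).

(a) P = 0.08364 W  (b) Q = -0.004387 VAR  (c) S = 0.08375 VA  (d) PF = 0.9986 (leading)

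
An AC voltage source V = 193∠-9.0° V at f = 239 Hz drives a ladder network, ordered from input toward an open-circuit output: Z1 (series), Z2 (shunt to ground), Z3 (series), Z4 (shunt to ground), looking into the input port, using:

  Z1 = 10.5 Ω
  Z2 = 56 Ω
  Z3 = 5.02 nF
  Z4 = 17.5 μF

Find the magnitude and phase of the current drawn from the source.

Step 1 — Angular frequency: ω = 2π·f = 2π·239 = 1502 rad/s.
Step 2 — Component impedances:
  Z1: Z = R = 10.5 Ω
  Z2: Z = R = 56 Ω
  Z3: Z = 1/(jωC) = -j/(ω·C) = 0 - j1.327e+05 Ω
  Z4: Z = 1/(jωC) = -j/(ω·C) = 0 - j38.05 Ω
Step 3 — Ladder network (open output): work backward from the far end, alternating series and parallel combinations. Z_in = 66.5 - j0.02363 Ω = 66.5∠-0.0° Ω.
Step 4 — Source phasor: V = 193∠-9.0° V = 190.6 - j30.19 V.
Step 5 — Ohm's law: I = V / Z_total = (190.6 - j30.19) / (66.5 - j0.02363) = 2.867 - j0.453 A.
Step 6 — Convert to polar: |I| = 2.902 A, ∠I = -9.0°.

I = 2.902∠-9.0° A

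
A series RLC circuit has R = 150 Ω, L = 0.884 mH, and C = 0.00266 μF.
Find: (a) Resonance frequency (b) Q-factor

Step 1 — Resonance condition Im(Z)=0 gives ω₀ = 1/√(LC).
Step 2 — ω₀ = 1/√(0.000884·2.66e-09) = 6.521e+05 rad/s.
Step 3 — f₀ = ω₀/(2π) = 1.038e+05 Hz.
Step 4 — Series Q: Q = ω₀L/R = 6.521e+05·0.000884/150 = 3.843.

(a) f₀ = 1.038e+05 Hz  (b) Q = 3.843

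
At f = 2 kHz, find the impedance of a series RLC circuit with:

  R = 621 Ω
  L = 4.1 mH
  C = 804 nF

Step 1 — Angular frequency: ω = 2π·f = 2π·2000 = 1.257e+04 rad/s.
Step 2 — Component impedances:
  R: Z = R = 621 Ω
  L: Z = jωL = j·1.257e+04·0.0041 = 0 + j51.52 Ω
  C: Z = 1/(jωC) = -j/(ω·C) = 0 - j98.98 Ω
Step 3 — Series combination: Z_total = R + L + C = 621 - j47.45 Ω = 622.8∠-4.4° Ω.

Z = 621 - j47.45 Ω = 622.8∠-4.4° Ω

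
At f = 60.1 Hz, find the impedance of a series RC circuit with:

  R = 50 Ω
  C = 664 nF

Step 1 — Angular frequency: ω = 2π·f = 2π·60.1 = 377.6 rad/s.
Step 2 — Component impedances:
  R: Z = R = 50 Ω
  C: Z = 1/(jωC) = -j/(ω·C) = 0 - j3988 Ω
Step 3 — Series combination: Z_total = R + C = 50 - j3988 Ω = 3989∠-89.3° Ω.

Z = 50 - j3988 Ω = 3989∠-89.3° Ω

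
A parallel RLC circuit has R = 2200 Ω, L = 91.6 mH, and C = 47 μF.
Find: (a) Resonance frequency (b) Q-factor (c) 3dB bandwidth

Step 1 — Resonance: ω₀ = 1/√(LC) = 1/√(0.0916·4.7e-05) = 482 rad/s.
Step 2 — f₀ = ω₀/(2π) = 76.7 Hz.
Step 3 — Parallel Q: Q = R/(ω₀L) = 2200/(482·0.0916) = 49.83.
Step 4 — Bandwidth: Δω = ω₀/Q = 9.671 rad/s; BW = Δω/(2π) = 1.539 Hz.

(a) f₀ = 76.7 Hz  (b) Q = 49.83  (c) BW = 1.539 Hz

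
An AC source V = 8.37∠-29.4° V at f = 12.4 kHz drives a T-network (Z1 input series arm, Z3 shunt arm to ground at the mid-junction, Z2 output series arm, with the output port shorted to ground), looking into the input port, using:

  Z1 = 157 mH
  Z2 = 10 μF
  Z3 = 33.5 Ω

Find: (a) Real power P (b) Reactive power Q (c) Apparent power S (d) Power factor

Step 1 — Angular frequency: ω = 2π·f = 2π·1.24e+04 = 7.791e+04 rad/s.
Step 2 — Component impedances:
  Z1: Z = jωL = j·7.791e+04·0.157 = 0 + j1.223e+04 Ω
  Z2: Z = 1/(jωC) = -j/(ω·C) = 0 - j1.284 Ω
  Z3: Z = R = 33.5 Ω
Step 3 — With the output port shorted to ground, the output series arm Z2 runs from the junction to ground; the shunt arm Z3 also runs from the junction to ground. They appear in parallel: Z3 || Z2 = 0.0491 - j1.282 Ω.
Step 4 — Series with input arm Z1: Z_in = Z1 + (Z3 || Z2) = 0.0491 + j1.223e+04 Ω = 1.223e+04∠90.0° Ω.
Step 5 — Source phasor: V = 8.37∠-29.4° V = 7.292 - j4.109 V.
Step 6 — Current: I = V / Z = -0.0003359 - j0.0005962 A = 0.0006843∠-119.4° A.
Step 7 — Complex power: S = V·I* = 2.3e-08 + j0.005728 VA.
Step 8 — Real power: P = Re(S) = 2.3e-08 W.
Step 9 — Reactive power: Q = Im(S) = 0.005728 VAR.
Step 10 — Apparent power: |S| = 0.005728 VA.
Step 11 — Power factor: PF = P/|S| = 4.015e-06 (lagging).

(a) P = 2.3e-08 W  (b) Q = 0.005728 VAR  (c) S = 0.005728 VA  (d) PF = 4.015e-06 (lagging)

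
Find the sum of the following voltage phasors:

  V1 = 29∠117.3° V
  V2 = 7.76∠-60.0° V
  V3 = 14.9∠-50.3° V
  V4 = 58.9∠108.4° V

Step 1 — Convert each phasor to rectangular form:
  V1 = 29·(cos(117.3°) + j·sin(117.3°)) = -13.3 + j25.77 V
  V2 = 7.76·(cos(-60.0°) + j·sin(-60.0°)) = 3.88 - j6.72 V
  V3 = 14.9·(cos(-50.3°) + j·sin(-50.3°)) = 9.518 - j11.46 V
  V4 = 58.9·(cos(108.4°) + j·sin(108.4°)) = -18.59 + j55.89 V
Step 2 — Sum components: V_total = -18.49 + j63.47 V.
Step 3 — Convert to polar: |V_total| = 66.11 V, ∠V_total = 106.2°.

V_total = 66.11∠106.2° V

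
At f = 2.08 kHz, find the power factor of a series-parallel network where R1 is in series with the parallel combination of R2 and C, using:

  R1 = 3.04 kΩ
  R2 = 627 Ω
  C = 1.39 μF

Step 1 — Angular frequency: ω = 2π·f = 2π·2080 = 1.307e+04 rad/s.
Step 2 — Component impedances:
  R1: Z = R = 3040 Ω
  R2: Z = R = 627 Ω
  C: Z = 1/(jωC) = -j/(ω·C) = 0 - j55.05 Ω
Step 3 — Parallel branch: R2 || C = 1/(1/R2 + 1/C) = 4.796 - j54.63 Ω.
Step 4 — Series with R1: Z_total = R1 + (R2 || C) = 3045 - j54.63 Ω = 3045∠-1.0° Ω.
Step 5 — Power factor: PF = cos(φ) = Re(Z)/|Z| = 3044.8/3045.3 = 0.9998.
Step 6 — Type: Im(Z) = -54.63 ⇒ leading (phase φ = -1.0°).

PF = 0.9998 (leading, φ = -1.0°)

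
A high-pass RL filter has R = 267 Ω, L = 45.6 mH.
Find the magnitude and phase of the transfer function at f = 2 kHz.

Step 1 — Angular frequency: ω = 2π·2000 = 1.257e+04 rad/s.
Step 2 — Transfer function: H(jω) = jωL/(R + jωL).
Step 3 — Numerator jωL = j·573; denominator R + jωL = 267 + j573.
Step 4 — H = 0.8216 + j0.3828.
Step 5 — Magnitude: |H| = 0.9064 (-0.9 dB); phase: φ = 25.0°.

|H| = 0.9064 (-0.9 dB), φ = 25.0°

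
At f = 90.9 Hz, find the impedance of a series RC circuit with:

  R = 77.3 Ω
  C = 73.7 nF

Step 1 — Angular frequency: ω = 2π·f = 2π·90.9 = 571.1 rad/s.
Step 2 — Component impedances:
  R: Z = R = 77.3 Ω
  C: Z = 1/(jωC) = -j/(ω·C) = 0 - j2.376e+04 Ω
Step 3 — Series combination: Z_total = R + C = 77.3 - j2.376e+04 Ω = 2.376e+04∠-89.8° Ω.

Z = 77.3 - j2.376e+04 Ω = 2.376e+04∠-89.8° Ω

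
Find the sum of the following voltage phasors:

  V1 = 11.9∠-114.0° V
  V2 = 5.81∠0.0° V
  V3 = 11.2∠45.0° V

Step 1 — Convert each phasor to rectangular form:
  V1 = 11.9·(cos(-114.0°) + j·sin(-114.0°)) = -4.84 - j10.87 V
  V2 = 5.81·(cos(0.0°) + j·sin(0.0°)) = 5.81 V
  V3 = 11.2·(cos(45.0°) + j·sin(45.0°)) = 7.92 + j7.92 V
Step 2 — Sum components: V_total = 8.889 - j2.952 V.
Step 3 — Convert to polar: |V_total| = 9.367 V, ∠V_total = -18.4°.

V_total = 9.367∠-18.4° V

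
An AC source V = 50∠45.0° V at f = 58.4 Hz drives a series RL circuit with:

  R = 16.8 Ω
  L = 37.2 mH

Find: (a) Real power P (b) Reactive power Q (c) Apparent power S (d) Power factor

Step 1 — Angular frequency: ω = 2π·f = 2π·58.4 = 366.9 rad/s.
Step 2 — Component impedances:
  R: Z = R = 16.8 Ω
  L: Z = jωL = j·366.9·0.0372 = 0 + j13.65 Ω
Step 3 — Series combination: Z_total = R + L = 16.8 + j13.65 Ω = 21.65∠39.1° Ω.
Step 4 — Source phasor: V = 50∠45.0° V = 35.36 + j35.36 V.
Step 5 — Current: I = V / Z = 2.298 + j0.2377 A = 2.31∠5.9° A.
Step 6 — Complex power: S = V·I* = 89.64 + j72.83 VA.
Step 7 — Real power: P = Re(S) = 89.64 W.
Step 8 — Reactive power: Q = Im(S) = 72.83 VAR.
Step 9 — Apparent power: |S| = 115.5 VA.
Step 10 — Power factor: PF = P/|S| = 0.7761 (lagging).

(a) P = 89.64 W  (b) Q = 72.83 VAR  (c) S = 115.5 VA  (d) PF = 0.7761 (lagging)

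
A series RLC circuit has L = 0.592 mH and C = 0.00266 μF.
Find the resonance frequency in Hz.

Step 1 — Resonance condition Im(Z)=0 gives ω₀ = 1/√(LC).
Step 2 — ω₀ = 1/√(0.000592·2.66e-09) = 7.969e+05 rad/s.
Step 3 — f₀ = ω₀/(2π) = 1.268e+05 Hz.

f₀ = 1.268e+05 Hz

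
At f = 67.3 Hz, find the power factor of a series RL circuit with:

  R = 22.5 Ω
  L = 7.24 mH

Step 1 — Angular frequency: ω = 2π·f = 2π·67.3 = 422.9 rad/s.
Step 2 — Component impedances:
  R: Z = R = 22.5 Ω
  L: Z = jωL = j·422.9·0.00724 = 0 + j3.061 Ω
Step 3 — Series combination: Z_total = R + L = 22.5 + j3.061 Ω = 22.71∠7.7° Ω.
Step 4 — Power factor: PF = cos(φ) = Re(Z)/|Z| = 22.5/22.707 = 0.9909.
Step 5 — Type: Im(Z) = 3.061 ⇒ lagging (phase φ = 7.7°).

PF = 0.9909 (lagging, φ = 7.7°)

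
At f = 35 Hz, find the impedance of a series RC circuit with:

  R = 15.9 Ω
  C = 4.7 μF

Step 1 — Angular frequency: ω = 2π·f = 2π·35 = 219.9 rad/s.
Step 2 — Component impedances:
  R: Z = R = 15.9 Ω
  C: Z = 1/(jωC) = -j/(ω·C) = 0 - j967.5 Ω
Step 3 — Series combination: Z_total = R + C = 15.9 - j967.5 Ω = 967.6∠-89.1° Ω.

Z = 15.9 - j967.5 Ω = 967.6∠-89.1° Ω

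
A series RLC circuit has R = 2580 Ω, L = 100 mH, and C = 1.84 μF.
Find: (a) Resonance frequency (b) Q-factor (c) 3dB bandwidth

Step 1 — Resonance condition Im(Z)=0 gives ω₀ = 1/√(LC).
Step 2 — ω₀ = 1/√(0.1·1.84e-06) = 2331 rad/s.
Step 3 — f₀ = ω₀/(2π) = 371 Hz.
Step 4 — Series Q: Q = ω₀L/R = 2331·0.1/2580 = 0.09036.
Step 5 — 3dB bandwidth: Δω = ω₀/Q = 2.58e+04 rad/s; BW = Δω/(2π) = 4106 Hz.

(a) f₀ = 371 Hz  (b) Q = 0.09036  (c) BW = 4106 Hz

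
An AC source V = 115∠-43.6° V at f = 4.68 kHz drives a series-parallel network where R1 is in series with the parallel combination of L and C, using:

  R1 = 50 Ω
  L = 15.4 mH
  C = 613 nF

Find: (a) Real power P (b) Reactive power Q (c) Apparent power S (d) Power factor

Step 1 — Angular frequency: ω = 2π·f = 2π·4680 = 2.941e+04 rad/s.
Step 2 — Component impedances:
  R1: Z = R = 50 Ω
  L: Z = jωL = j·2.941e+04·0.0154 = 0 + j452.8 Ω
  C: Z = 1/(jωC) = -j/(ω·C) = 0 - j55.48 Ω
Step 3 — Parallel branch: L || C = 1/(1/L + 1/C) = 0 - j63.22 Ω.
Step 4 — Series with R1: Z_total = R1 + (L || C) = 50 - j63.22 Ω = 80.6∠-51.7° Ω.
Step 5 — Source phasor: V = 115∠-43.6° V = 83.28 - j79.31 V.
Step 6 — Current: I = V / Z = 1.413 + j0.2001 A = 1.427∠8.1° A.
Step 7 — Complex power: S = V·I* = 101.8 - j128.7 VA.
Step 8 — Real power: P = Re(S) = 101.8 W.
Step 9 — Reactive power: Q = Im(S) = -128.7 VAR.
Step 10 — Apparent power: |S| = 164.1 VA.
Step 11 — Power factor: PF = P/|S| = 0.6203 (leading).

(a) P = 101.8 W  (b) Q = -128.7 VAR  (c) S = 164.1 VA  (d) PF = 0.6203 (leading)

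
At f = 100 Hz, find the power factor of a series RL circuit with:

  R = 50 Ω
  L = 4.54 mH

Step 1 — Angular frequency: ω = 2π·f = 2π·100 = 628.3 rad/s.
Step 2 — Component impedances:
  R: Z = R = 50 Ω
  L: Z = jωL = j·628.3·0.00454 = 0 + j2.853 Ω
Step 3 — Series combination: Z_total = R + L = 50 + j2.853 Ω = 50.08∠3.3° Ω.
Step 4 — Power factor: PF = cos(φ) = Re(Z)/|Z| = 50/50.08 = 0.9984.
Step 5 — Type: Im(Z) = 2.853 ⇒ lagging (phase φ = 3.3°).

PF = 0.9984 (lagging, φ = 3.3°)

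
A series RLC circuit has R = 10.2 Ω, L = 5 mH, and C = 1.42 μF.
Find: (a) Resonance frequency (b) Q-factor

Step 1 — Resonance condition Im(Z)=0 gives ω₀ = 1/√(LC).
Step 2 — ω₀ = 1/√(0.005·1.42e-06) = 1.187e+04 rad/s.
Step 3 — f₀ = ω₀/(2π) = 1889 Hz.
Step 4 — Series Q: Q = ω₀L/R = 1.187e+04·0.005/10.2 = 5.818.

(a) f₀ = 1889 Hz  (b) Q = 5.818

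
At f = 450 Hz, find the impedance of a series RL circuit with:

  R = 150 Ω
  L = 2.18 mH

Step 1 — Angular frequency: ω = 2π·f = 2π·450 = 2827 rad/s.
Step 2 — Component impedances:
  R: Z = R = 150 Ω
  L: Z = jωL = j·2827·0.00218 = 0 + j6.164 Ω
Step 3 — Series combination: Z_total = R + L = 150 + j6.164 Ω = 150.1∠2.4° Ω.

Z = 150 + j6.164 Ω = 150.1∠2.4° Ω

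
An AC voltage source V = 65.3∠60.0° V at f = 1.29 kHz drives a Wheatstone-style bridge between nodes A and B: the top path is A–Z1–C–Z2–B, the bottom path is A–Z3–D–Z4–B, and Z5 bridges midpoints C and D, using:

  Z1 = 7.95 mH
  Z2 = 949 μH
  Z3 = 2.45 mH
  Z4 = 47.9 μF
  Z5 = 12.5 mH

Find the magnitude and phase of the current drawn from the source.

Step 1 — Angular frequency: ω = 2π·f = 2π·1290 = 8105 rad/s.
Step 2 — Component impedances:
  Z1: Z = jωL = j·8105·0.00795 = 0 + j64.44 Ω
  Z2: Z = jωL = j·8105·0.000949 = 0 + j7.692 Ω
  Z3: Z = jωL = j·8105·0.00245 = 0 + j19.86 Ω
  Z4: Z = 1/(jωC) = -j/(ω·C) = 0 - j2.576 Ω
  Z5: Z = jωL = j·8105·0.0125 = 0 + j101.3 Ω
Step 3 — Bridge requires nodal analysis (the Z5 bridge couples midpoints C and D, so the two paths cannot be reduced to a simple series/parallel combination). Setting node B to ground and injecting 1 A at node A, the 3-node admittance system at A, C, D solves to V_A = Z_AB = 0 + j13.82 Ω = 13.82∠90.0° Ω.
Step 4 — Source phasor: V = 65.3∠60.0° V = 32.65 + j56.55 V.
Step 5 — Ohm's law: I = V / Z_total = (32.65 + j56.55) / (0 + j13.82) = 4.091 - j2.362 A.
Step 6 — Convert to polar: |I| = 4.724 A, ∠I = -30.0°.

I = 4.724∠-30.0° A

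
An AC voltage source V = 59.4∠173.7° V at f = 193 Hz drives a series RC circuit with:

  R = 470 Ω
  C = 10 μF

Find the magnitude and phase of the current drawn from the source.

Step 1 — Angular frequency: ω = 2π·f = 2π·193 = 1213 rad/s.
Step 2 — Component impedances:
  R: Z = R = 470 Ω
  C: Z = 1/(jωC) = -j/(ω·C) = 0 - j82.46 Ω
Step 3 — Series combination: Z_total = R + C = 470 - j82.46 Ω = 477.2∠-10.0° Ω.
Step 4 — Source phasor: V = 59.4∠173.7° V = -59.04 + j6.518 V.
Step 5 — Ohm's law: I = V / Z_total = (-59.04 + j6.518) / (470 - j82.46) = -0.1242 - j0.007928 A.
Step 6 — Convert to polar: |I| = 0.1245 A, ∠I = -176.3°.

I = 0.1245∠-176.3° A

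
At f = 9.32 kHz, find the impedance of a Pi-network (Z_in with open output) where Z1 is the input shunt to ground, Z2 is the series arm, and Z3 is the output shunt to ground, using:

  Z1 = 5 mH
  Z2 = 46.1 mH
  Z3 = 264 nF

Step 1 — Angular frequency: ω = 2π·f = 2π·9320 = 5.856e+04 rad/s.
Step 2 — Component impedances:
  Z1: Z = jωL = j·5.856e+04·0.005 = 0 + j292.8 Ω
  Z2: Z = jωL = j·5.856e+04·0.0461 = 0 + j2700 Ω
  Z3: Z = 1/(jωC) = -j/(ω·C) = 0 - j64.68 Ω
Step 3 — With open output, the series arm Z2 and the output shunt Z3 appear in series to ground: Z2 + Z3 = 0 + j2635 Ω.
Step 4 — Parallel with input shunt Z1: Z_in = Z1 || (Z2 + Z3) = 0 + j263.5 Ω = 263.5∠90.0° Ω.

Z = 0 + j263.5 Ω = 263.5∠90.0° Ω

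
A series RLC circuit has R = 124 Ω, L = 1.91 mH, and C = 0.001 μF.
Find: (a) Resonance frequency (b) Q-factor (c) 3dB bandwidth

Step 1 — Resonance condition Im(Z)=0 gives ω₀ = 1/√(LC).
Step 2 — ω₀ = 1/√(0.00191·1e-09) = 7.236e+05 rad/s.
Step 3 — f₀ = ω₀/(2π) = 1.152e+05 Hz.
Step 4 — Series Q: Q = ω₀L/R = 7.236e+05·0.00191/124 = 11.15.
Step 5 — 3dB bandwidth: Δω = ω₀/Q = 6.492e+04 rad/s; BW = Δω/(2π) = 1.033e+04 Hz.

(a) f₀ = 1.152e+05 Hz  (b) Q = 11.15  (c) BW = 1.033e+04 Hz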